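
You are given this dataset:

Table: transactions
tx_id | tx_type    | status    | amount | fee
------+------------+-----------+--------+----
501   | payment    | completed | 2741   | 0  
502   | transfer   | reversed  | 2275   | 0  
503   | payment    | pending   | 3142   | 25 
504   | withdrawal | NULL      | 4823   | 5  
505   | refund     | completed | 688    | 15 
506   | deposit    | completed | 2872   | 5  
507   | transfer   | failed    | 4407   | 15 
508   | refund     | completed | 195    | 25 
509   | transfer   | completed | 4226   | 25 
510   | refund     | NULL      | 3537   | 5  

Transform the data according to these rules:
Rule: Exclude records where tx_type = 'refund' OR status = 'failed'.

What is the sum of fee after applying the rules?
60

Step 1: Find records where tx_type = 'refund' OR status = 'failed'
Step 2: 4 records match, summing to 60
Step 3: Original sum: 120
Step 4: Remaining sum = 120 - 60 = 60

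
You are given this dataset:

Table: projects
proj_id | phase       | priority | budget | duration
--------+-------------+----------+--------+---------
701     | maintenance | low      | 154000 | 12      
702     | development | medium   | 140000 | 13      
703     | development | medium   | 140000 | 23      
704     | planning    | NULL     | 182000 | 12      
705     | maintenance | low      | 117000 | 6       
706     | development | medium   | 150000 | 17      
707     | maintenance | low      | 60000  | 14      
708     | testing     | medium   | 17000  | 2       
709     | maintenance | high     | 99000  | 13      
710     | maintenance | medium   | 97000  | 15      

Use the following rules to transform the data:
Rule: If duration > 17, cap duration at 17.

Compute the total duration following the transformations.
121

Step 1: 1 records have duration > 17
Step 2: These records originally summed to 23
Step 3: After capping: 1 × 17 = 17
Step 4: Unaffected records sum: 104
Step 5: Final sum = 17 + 104 = 121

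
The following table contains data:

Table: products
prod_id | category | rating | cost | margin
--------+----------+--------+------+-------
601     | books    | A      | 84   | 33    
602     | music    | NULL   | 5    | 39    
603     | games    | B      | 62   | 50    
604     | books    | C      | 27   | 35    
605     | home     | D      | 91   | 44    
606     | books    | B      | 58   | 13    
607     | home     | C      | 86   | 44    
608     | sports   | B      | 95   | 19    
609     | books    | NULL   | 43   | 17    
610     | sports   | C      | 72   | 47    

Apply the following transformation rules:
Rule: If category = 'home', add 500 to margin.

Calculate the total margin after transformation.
1341

Step 1: Count records where category = 'home': 2
Step 2: Total bonus added: 2 × 500 = 1000
Step 3: Original sum of margin: 341
Step 4: Final sum = 341 + 1000 = 1341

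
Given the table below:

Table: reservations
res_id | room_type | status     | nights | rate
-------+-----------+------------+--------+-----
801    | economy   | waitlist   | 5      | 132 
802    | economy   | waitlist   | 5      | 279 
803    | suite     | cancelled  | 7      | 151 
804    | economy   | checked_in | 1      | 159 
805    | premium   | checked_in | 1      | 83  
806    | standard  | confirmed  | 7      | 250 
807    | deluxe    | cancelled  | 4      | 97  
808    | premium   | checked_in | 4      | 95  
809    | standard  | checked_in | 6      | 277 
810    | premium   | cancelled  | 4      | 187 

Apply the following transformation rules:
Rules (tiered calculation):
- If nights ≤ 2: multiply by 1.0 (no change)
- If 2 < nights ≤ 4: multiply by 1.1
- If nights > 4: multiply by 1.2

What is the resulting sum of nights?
51.2

Step 1: Tier 1 (nights ≤ 2): 2 records, sum = 2 × 1.0 = 2.0
Step 2: Tier 2 (2 < nights ≤ 4): 3 records, sum = 12 × 1.1 = 13.2
Step 3: Tier 3 (nights > 4): 5 records, sum = 30 × 1.2 = 36.0
Step 4: Final sum = 2.0 + 13.2 + 36.0 = 51.2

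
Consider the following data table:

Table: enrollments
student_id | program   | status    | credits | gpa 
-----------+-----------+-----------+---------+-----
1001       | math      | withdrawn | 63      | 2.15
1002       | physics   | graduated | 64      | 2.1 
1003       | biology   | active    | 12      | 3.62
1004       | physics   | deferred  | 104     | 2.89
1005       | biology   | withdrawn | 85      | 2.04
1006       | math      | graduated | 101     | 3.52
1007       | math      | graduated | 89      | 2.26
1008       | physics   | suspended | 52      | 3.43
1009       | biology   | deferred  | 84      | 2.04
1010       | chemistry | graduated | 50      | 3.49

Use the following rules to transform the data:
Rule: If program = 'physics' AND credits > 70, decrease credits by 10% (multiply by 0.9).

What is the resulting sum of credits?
693.6

Step 1: Find records where program = 'physics' AND credits > 70
Step 2: 1 records match, summing to 104
Step 3: After multiplier: 104 × 0.9 = 93.6
Step 4: Unaffected records sum: 600
Step 5: Final sum = 93.6 + 600 = 693.6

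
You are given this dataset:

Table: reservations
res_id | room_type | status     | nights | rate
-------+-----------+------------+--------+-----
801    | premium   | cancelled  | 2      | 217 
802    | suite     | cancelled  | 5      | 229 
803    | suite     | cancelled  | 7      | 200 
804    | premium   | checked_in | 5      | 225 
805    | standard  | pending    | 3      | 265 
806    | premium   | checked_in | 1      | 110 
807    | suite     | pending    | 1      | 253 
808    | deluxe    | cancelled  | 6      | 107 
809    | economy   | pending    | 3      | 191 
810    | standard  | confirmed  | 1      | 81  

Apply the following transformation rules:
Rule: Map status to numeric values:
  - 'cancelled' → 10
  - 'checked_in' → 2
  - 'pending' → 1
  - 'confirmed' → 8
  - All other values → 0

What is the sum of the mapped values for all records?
55

Step 1: Apply mapping to each record
Step 2: Count by status:
  'cancelled': 4 records × 10 = 40
  'checked_in': 2 records × 2 = 4
  'pending': 3 records × 1 = 3
  'confirmed': 1 records × 8 = 8
Step 3: Sum all mapped values = 55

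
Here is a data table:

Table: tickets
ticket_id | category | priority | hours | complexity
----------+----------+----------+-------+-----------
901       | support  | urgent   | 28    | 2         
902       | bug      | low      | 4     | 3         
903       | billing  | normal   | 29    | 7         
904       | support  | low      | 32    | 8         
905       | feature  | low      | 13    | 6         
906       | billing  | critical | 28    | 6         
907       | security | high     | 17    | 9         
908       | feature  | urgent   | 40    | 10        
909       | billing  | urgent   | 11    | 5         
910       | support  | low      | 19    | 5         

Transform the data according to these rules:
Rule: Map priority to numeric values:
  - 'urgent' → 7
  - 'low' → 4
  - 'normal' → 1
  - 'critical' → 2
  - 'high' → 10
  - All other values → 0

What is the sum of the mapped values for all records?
50

Step 1: Apply mapping to each record
Step 2: Count by status:
  'urgent': 3 records × 7 = 21
  'low': 4 records × 4 = 16
  'normal': 1 records × 1 = 1
  'critical': 1 records × 2 = 2
  'high': 1 records × 10 = 10
Step 3: Sum all mapped values = 50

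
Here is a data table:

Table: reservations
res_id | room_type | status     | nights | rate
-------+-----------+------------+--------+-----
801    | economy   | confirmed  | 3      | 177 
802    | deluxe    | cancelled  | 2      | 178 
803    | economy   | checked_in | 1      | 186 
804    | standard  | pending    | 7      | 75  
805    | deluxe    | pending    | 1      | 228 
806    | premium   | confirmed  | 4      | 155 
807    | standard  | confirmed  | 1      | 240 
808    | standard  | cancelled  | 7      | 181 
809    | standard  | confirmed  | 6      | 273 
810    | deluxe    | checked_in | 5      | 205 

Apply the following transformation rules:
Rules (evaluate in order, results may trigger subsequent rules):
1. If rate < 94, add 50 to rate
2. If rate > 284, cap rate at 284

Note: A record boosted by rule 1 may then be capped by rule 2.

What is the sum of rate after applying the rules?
1948

Step 1: Apply rule 1 to records with rate < 94
  - 1 records get bonus of 50
  - Of these, 0 records then exceed 284 and get capped
Step 2: Apply rule 2 to records with rate > 284
  - 0 records (original) are capped
Step 3: Calculate final sum = 1948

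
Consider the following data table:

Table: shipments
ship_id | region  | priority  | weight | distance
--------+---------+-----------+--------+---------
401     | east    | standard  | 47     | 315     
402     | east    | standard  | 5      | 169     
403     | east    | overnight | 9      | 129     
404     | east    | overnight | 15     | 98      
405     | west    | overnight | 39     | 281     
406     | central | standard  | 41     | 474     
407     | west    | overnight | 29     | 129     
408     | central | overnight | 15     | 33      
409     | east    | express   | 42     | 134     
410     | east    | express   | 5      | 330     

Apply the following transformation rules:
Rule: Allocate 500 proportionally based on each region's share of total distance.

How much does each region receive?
central: 121.18, east: 280.83, west: 97.99

Step 1: Calculate total distance = 2092
Step 2: Calculate each region's proportion:
  central: 507/2092 = 24.24% → 121.18
  east: 1175/2092 = 56.17% → 280.83
  west: 410/2092 = 19.60% → 97.99
Step 3: Verify: sum of allocations ≈ 500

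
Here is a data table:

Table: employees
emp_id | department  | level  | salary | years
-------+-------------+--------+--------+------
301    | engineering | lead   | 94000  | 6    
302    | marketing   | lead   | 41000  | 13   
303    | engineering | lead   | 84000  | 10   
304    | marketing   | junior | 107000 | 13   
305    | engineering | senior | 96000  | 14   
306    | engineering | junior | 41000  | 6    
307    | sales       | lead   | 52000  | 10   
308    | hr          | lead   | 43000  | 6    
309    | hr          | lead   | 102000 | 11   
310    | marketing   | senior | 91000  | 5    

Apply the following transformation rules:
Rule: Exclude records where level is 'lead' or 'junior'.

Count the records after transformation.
2

Step 1: Count records to exclude
  - 6 (lead) + 2 (junior) = 8 records
Step 2: Total records: 10
Step 3: Remaining = 10 - 8 = 2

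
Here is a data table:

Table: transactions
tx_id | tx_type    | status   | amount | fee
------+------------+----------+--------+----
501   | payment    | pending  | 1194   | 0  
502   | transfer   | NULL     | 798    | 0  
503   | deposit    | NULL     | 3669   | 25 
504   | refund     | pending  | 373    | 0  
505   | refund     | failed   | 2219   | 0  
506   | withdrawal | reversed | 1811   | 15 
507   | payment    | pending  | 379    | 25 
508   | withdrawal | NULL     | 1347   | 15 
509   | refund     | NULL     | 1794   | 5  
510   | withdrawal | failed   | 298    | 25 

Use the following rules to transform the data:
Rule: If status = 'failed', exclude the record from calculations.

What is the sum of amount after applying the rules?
11365

Step 1: Identify records where status = 'failed'
Step 2: The excluded records sum to 2517
Step 3: Original total amount = 13882
Step 4: Remaining total = 13882 - 2517 = 11365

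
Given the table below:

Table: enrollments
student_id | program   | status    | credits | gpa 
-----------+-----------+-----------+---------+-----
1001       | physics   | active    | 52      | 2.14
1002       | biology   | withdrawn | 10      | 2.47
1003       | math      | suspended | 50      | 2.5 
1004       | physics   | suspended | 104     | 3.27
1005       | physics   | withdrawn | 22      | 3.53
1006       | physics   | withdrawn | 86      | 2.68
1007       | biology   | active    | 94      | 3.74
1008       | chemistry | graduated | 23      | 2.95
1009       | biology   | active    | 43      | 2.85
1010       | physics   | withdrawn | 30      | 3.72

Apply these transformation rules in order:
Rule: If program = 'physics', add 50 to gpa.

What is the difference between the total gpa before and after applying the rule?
250.0

Step 1: Original sum of gpa = 29.85
Step 2: 5 records have program = 'physics'
Step 3: Each affected record changes by 50
Step 4: Total change = 5 × 50 = 250
Step 5: New sum = 29.85 + 250 = 279.85
Step 6: Difference = |279.85 - 29.85| = 250.0
        (Sum increased by 250.0)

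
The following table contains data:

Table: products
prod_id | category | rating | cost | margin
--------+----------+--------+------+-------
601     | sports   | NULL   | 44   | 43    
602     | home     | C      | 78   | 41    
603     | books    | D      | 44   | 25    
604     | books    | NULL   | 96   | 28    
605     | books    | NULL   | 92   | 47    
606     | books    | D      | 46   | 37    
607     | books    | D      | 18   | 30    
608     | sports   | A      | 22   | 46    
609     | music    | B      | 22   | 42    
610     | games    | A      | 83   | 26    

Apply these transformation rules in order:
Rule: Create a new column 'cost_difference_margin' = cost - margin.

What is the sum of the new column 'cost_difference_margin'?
180

Step 1: For each record, compute cost - margin
Example calculations:
  44 - 43 = 1
  78 - 41 = 37
  44 - 25 = 19
  ...
Step 2: Sum all derived values
Step 3: Total = 180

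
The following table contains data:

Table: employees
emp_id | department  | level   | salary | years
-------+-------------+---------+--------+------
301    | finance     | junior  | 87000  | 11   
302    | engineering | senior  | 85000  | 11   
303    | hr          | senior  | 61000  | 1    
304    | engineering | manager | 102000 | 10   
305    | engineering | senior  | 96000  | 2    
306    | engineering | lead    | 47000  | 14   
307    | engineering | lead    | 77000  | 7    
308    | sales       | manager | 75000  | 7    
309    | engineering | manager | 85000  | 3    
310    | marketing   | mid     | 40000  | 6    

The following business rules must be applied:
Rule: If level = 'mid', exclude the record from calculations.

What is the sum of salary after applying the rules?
715000

Step 1: Identify records where level = 'mid'
Step 2: The excluded records sum to 40000
Step 3: Original total salary = 755000
Step 4: Remaining total = 755000 - 40000 = 715000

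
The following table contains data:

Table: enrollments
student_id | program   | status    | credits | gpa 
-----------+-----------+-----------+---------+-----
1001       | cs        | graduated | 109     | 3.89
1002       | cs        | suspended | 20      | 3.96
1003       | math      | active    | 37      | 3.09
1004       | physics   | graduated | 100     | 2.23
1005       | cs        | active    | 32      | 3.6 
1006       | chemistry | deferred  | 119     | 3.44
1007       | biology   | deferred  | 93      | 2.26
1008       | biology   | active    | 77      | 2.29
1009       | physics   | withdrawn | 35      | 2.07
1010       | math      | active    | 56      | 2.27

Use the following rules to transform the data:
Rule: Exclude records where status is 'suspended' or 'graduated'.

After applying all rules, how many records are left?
7

Step 1: Count records to exclude
  - 1 (suspended) + 2 (graduated) = 3 records
Step 2: Total records: 10
Step 3: Remaining = 10 - 3 = 7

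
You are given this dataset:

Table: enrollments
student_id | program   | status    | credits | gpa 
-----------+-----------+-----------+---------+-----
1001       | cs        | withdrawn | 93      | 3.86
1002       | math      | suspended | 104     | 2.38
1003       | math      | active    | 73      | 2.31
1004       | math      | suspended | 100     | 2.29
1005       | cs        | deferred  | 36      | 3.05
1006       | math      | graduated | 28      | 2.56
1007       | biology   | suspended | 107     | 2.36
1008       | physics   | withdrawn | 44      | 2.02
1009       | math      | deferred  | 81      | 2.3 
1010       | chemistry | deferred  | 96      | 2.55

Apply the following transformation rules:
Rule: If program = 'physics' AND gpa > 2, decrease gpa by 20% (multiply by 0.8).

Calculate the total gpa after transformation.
25.28

Step 1: Find records where program = 'physics' AND gpa > 2
Step 2: 1 records match, summing to 2.02
Step 3: After multiplier: 2.02 × 0.8 = 1.62
Step 4: Unaffected records sum: 23.66
Step 5: Final sum = 1.62 + 23.66 = 25.28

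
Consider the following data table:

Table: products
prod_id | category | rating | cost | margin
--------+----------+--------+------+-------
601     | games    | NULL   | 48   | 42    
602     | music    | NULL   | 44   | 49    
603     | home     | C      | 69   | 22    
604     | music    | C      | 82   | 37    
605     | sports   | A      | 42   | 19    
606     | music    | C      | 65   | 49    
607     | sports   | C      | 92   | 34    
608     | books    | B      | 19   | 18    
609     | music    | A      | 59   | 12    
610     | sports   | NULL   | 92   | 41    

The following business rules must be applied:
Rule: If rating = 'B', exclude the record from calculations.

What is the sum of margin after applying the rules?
305

Step 1: Identify records where rating = 'B'
Step 2: The excluded records sum to 18
Step 3: Original total margin = 323
Step 4: Remaining total = 323 - 18 = 305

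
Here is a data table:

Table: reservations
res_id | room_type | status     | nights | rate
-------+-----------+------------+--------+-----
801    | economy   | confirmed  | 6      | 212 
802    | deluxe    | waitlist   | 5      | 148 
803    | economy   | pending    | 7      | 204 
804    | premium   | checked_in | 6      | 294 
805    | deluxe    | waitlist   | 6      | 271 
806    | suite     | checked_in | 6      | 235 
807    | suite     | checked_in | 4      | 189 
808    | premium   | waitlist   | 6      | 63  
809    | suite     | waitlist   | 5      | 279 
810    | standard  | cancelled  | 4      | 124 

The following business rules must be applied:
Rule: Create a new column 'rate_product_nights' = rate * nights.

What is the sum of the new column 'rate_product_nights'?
11265

Step 1: For each record, compute rate * nights
Example calculations:
  212 * 6 = 1272
  148 * 5 = 740
  204 * 7 = 1428
  ...
Step 2: Sum all derived values
Step 3: Total = 11265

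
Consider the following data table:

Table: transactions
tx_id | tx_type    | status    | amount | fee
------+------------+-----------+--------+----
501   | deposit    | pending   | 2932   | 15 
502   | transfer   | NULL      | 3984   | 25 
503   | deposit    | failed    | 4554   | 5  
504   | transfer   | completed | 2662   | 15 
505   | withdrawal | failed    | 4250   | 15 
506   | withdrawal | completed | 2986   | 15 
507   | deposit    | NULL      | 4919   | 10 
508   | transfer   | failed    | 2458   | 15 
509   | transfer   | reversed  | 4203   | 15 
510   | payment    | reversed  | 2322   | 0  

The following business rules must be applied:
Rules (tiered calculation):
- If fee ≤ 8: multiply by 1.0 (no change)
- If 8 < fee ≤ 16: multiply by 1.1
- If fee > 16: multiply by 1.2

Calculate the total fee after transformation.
145.0

Step 1: Tier 1 (fee ≤ 8): 2 records, sum = 5 × 1.0 = 5.0
Step 2: Tier 2 (8 < fee ≤ 16): 7 records, sum = 100 × 1.1 = 110.0
Step 3: Tier 3 (fee > 16): 1 records, sum = 25 × 1.2 = 30.0
Step 4: Final sum = 5.0 + 110.0 + 30.0 = 145.0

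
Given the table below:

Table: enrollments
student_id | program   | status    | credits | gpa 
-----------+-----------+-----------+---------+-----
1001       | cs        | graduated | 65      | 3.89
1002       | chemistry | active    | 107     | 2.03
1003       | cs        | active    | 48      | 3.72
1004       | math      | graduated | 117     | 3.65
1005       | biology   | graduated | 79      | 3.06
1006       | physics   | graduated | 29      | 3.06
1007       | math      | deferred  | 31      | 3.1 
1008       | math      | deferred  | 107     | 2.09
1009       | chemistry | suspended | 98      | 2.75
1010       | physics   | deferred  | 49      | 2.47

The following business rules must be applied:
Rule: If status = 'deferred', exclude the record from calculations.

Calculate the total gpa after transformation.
22.16

Step 1: Identify records where status = 'deferred'
Step 2: The excluded records sum to 7.66
Step 3: Original total gpa = 29.82
Step 4: Remaining total = 29.82 - 7.66 = 22.16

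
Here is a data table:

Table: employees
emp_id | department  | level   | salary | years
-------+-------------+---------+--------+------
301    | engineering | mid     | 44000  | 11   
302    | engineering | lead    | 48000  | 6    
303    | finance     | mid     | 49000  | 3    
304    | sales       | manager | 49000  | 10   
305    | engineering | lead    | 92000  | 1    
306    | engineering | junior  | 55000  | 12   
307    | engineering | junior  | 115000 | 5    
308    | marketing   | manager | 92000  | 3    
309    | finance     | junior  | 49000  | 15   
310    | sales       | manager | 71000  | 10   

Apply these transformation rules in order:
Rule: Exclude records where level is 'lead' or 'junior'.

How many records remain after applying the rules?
5

Step 1: Count records to exclude
  - 2 (lead) + 3 (junior) = 5 records
Step 2: Total records: 10
Step 3: Remaining = 10 - 5 = 5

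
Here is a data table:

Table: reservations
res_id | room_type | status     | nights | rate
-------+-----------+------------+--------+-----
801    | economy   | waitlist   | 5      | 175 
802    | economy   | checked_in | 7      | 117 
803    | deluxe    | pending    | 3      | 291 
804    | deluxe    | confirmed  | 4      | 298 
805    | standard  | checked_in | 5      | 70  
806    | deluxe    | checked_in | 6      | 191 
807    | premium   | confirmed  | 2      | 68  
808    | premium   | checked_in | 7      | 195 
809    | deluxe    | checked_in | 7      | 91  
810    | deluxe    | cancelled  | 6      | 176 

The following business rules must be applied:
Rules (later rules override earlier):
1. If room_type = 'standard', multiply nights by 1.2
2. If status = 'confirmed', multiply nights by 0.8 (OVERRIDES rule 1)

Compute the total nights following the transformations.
51.8

Step 1: Rule 2 takes priority for records with status = 'confirmed'
  - 2 records: 6 × 0.8 = 4.8
Step 2: Rule 1 applies to remaining records with room_type = 'standard'
  - 1 records: 5 × 1.2 = 6.0
Step 3: Other records unchanged: 41
Step 4: Final sum = 4.8 + 6.0 + 41 = 51.8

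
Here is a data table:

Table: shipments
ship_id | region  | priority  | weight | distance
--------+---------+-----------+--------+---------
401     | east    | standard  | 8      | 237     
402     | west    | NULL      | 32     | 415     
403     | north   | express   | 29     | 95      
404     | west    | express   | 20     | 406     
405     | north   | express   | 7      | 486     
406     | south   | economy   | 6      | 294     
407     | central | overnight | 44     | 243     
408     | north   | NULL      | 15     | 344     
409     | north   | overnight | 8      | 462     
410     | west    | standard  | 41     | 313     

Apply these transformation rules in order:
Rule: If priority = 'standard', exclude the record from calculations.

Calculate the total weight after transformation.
161

Step 1: Identify records where priority = 'standard'
Step 2: The excluded records sum to 49
Step 3: Original total weight = 210
Step 4: Remaining total = 210 - 49 = 161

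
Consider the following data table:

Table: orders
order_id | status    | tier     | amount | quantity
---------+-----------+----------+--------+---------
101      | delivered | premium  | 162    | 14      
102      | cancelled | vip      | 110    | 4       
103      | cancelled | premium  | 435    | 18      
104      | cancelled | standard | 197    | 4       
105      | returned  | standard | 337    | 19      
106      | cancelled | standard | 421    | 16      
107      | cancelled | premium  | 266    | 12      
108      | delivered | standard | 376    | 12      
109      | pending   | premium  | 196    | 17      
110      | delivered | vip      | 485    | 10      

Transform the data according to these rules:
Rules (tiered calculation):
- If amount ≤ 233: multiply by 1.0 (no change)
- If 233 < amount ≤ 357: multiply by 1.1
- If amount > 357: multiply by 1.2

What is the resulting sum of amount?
3388.7

Step 1: Tier 1 (amount ≤ 233): 4 records, sum = 665 × 1.0 = 665.0
Step 2: Tier 2 (233 < amount ≤ 357): 2 records, sum = 603 × 1.1 = 663.3
Step 3: Tier 3 (amount > 357): 4 records, sum = 1717 × 1.2 = 2060.4
Step 4: Final sum = 665.0 + 663.3 + 2060.4 = 3388.7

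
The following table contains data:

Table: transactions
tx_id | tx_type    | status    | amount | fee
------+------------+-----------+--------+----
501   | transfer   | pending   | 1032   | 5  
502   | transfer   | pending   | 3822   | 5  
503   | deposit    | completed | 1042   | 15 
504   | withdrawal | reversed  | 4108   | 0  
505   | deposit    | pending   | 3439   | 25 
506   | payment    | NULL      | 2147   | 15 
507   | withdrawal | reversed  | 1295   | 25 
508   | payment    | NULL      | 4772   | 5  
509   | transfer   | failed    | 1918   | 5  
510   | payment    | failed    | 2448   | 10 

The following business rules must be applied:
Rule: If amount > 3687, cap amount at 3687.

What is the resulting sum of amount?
24382

Step 1: 3 records have amount > 3687
Step 2: These records originally summed to 12702
Step 3: After capping: 3 × 3687 = 11061
Step 4: Unaffected records sum: 13321
Step 5: Final sum = 11061 + 13321 = 24382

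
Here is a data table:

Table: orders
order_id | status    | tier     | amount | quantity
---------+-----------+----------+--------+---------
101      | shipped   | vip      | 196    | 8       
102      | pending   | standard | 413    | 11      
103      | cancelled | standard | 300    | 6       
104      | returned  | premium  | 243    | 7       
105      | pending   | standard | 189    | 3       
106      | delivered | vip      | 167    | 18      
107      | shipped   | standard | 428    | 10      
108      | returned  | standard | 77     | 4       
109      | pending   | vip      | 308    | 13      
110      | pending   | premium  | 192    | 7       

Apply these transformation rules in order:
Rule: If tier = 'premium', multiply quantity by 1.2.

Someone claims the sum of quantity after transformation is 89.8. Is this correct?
Yes, the result is correct.

Step 1: Calculate the correct sum after transformation
Step 2: Apply multiplier 1.2 to records where tier = 'premium'
Step 3: Correct result = 89.8
Step 4: Claimed result = 89.8
Step 5: 89.8 = 89.8 ✓
Conclusion: The claimed result is correct.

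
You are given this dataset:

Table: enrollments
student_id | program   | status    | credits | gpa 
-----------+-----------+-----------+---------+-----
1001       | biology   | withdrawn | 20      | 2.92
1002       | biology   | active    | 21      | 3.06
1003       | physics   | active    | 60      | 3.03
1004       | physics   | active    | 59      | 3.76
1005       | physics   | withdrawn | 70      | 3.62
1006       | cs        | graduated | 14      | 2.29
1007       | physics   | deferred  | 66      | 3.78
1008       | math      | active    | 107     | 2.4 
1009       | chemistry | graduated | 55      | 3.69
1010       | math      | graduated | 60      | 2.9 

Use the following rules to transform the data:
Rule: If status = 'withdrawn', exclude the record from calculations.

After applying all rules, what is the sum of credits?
442

Step 1: Identify records where status = 'withdrawn'
Step 2: The excluded records sum to 90
Step 3: Original total credits = 532
Step 4: Remaining total = 532 - 90 = 442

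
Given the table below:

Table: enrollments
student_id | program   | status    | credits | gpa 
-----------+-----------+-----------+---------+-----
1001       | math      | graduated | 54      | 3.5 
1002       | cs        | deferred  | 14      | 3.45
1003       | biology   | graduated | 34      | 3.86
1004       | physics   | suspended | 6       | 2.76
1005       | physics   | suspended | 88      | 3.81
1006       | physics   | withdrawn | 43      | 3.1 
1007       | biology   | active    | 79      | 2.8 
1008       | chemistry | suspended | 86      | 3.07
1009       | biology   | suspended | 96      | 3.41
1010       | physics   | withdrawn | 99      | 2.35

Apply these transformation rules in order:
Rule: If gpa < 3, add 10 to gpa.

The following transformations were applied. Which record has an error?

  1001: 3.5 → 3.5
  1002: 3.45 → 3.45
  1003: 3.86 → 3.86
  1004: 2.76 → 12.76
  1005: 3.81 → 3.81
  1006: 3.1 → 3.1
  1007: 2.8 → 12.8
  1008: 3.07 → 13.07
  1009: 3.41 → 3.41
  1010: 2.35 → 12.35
Record 1008 has an error. The correct transformed value should be 3.07, not 13.07.

Step 1: Check each record against the rule
Step 2: Record 1008 has gpa = 3.07
Step 3: Since 3.07 >= 3, the bonus should not have been applied
Step 4: Correct value = 3.07, but claimed value = 13.07
Conclusion: Record 1008 has the error.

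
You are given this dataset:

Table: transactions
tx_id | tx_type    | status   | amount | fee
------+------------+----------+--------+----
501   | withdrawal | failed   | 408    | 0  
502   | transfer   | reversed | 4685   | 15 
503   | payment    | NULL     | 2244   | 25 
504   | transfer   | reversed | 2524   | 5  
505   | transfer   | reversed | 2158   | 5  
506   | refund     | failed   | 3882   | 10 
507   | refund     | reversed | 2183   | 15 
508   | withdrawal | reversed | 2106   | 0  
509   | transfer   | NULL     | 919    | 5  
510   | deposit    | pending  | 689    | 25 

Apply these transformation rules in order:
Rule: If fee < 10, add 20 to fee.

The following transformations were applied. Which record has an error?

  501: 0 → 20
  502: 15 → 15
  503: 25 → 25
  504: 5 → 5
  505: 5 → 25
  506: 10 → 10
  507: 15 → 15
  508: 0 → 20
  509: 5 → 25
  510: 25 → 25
Record 504 has an error. The correct transformed value should be 25, not 5.

Step 1: Check each record against the rule
Step 2: Record 504 has fee = 5
Step 3: Since 5 < 10, the bonus should have been applied
Step 4: Correct value = 25, but claimed value = 5
Conclusion: Record 504 has the error.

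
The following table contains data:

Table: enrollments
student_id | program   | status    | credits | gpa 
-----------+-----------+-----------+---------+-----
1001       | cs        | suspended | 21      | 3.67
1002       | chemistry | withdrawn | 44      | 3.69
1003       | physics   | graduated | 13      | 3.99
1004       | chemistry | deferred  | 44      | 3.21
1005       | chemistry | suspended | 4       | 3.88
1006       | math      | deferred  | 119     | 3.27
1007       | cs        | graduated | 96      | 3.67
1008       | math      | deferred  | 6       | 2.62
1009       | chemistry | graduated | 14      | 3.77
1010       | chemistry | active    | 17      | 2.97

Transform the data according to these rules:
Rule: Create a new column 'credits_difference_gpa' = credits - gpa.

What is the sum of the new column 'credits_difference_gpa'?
343.26

Step 1: For each record, compute credits - gpa
Example calculations:
  21 - 3.67 = 17.33
  44 - 3.69 = 40.31
  13 - 3.99 = 9.01
  ...
Step 2: Sum all derived values
Step 3: Total = 343.26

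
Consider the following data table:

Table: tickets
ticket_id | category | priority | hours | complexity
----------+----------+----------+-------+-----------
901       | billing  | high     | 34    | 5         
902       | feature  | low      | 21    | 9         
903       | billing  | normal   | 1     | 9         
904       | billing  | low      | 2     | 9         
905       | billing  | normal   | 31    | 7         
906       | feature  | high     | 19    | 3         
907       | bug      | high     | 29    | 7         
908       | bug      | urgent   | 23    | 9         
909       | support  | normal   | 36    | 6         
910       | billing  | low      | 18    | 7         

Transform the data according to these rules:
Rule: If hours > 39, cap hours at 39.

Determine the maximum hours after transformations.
36

Step 1: Original maximum hours = 36
Step 2: Check cap of 39 against maximum
Step 3: No records exceed the cap (max 36 <= cap 39), so no capping applies
Step 4: Maximum after transformation = 36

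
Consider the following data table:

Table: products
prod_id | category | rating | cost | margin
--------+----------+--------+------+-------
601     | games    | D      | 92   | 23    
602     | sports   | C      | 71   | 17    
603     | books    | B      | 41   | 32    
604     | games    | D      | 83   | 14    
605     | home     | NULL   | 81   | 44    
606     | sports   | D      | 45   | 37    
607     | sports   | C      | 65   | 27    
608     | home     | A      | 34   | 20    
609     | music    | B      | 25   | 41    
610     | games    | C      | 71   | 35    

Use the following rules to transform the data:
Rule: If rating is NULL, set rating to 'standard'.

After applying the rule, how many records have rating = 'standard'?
1

Step 1: Count records where rating IS NULL
Step 2: Found 1 records with NULL rating
Step 3: These records will have rating set to 'standard'
Step 4: Records already having rating = 'standard': 0
Step 5: Answer: 1 + 0 = 1 records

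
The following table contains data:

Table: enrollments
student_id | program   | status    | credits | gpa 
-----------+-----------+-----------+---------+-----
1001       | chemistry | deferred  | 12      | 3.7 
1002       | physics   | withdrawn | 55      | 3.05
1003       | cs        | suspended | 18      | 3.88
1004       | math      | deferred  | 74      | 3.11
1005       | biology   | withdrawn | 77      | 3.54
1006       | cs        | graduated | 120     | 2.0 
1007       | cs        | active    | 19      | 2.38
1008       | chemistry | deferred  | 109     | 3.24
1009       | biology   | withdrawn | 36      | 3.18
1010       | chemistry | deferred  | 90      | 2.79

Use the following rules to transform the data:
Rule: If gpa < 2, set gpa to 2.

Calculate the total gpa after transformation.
30.87

Step 1: 0 records have gpa < 2
Step 2: These records originally summed to 0
Step 3: After setting to minimum: 0 × 2 = 0
Step 4: Unaffected records sum: 30.87
Step 5: Final sum = 0 + 30.87 = 30.87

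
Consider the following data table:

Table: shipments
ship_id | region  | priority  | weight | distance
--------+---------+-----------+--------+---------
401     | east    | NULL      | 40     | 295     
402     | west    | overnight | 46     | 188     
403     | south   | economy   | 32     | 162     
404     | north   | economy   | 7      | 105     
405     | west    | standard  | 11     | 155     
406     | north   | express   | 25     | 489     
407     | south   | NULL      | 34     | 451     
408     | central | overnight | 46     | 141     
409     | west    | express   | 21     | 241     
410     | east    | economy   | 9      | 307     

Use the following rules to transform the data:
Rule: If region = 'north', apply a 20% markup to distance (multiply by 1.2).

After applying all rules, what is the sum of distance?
2652.8

Step 1: Records with region = 'north' have total distance = 594
Step 2: Apply multiplier: 594 × 1.2 = 712.8
Step 3: Other records total: 1940
Step 4: Final sum = 712.8 + 1940 = 2652.8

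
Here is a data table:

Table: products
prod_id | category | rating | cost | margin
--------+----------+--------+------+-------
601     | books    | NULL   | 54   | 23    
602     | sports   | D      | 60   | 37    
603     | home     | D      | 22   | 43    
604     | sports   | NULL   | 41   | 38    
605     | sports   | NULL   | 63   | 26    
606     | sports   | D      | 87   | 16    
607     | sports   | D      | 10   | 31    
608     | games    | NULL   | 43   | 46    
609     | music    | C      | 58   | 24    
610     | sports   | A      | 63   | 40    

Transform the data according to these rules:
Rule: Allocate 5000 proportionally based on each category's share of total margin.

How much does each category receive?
books: 354.94, games: 709.88, home: 663.58, music: 370.37, sports: 2901.23

Step 1: Calculate total margin = 324
Step 2: Calculate each category's proportion:
  books: 23/324 = 7.10% → 354.94
  games: 46/324 = 14.20% → 709.88
  home: 43/324 = 13.27% → 663.58
  music: 24/324 = 7.41% → 370.37
  sports: 188/324 = 58.02% → 2901.23
Step 3: Verify: sum of allocations ≈ 5000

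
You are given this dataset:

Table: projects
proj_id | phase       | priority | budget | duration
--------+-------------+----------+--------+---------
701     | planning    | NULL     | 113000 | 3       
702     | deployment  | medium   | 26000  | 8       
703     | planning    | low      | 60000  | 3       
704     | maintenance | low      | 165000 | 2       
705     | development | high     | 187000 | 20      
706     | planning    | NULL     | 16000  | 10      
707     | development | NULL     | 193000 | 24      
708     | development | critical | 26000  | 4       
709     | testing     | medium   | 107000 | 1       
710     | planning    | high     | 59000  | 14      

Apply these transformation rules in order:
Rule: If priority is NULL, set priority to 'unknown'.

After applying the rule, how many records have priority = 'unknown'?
3

Step 1: Count records where priority IS NULL
Step 2: Found 3 records with NULL priority
Step 3: These records will have priority set to 'unknown'
Step 4: Records already having priority = 'unknown': 0
Step 5: Answer: 3 + 0 = 3 records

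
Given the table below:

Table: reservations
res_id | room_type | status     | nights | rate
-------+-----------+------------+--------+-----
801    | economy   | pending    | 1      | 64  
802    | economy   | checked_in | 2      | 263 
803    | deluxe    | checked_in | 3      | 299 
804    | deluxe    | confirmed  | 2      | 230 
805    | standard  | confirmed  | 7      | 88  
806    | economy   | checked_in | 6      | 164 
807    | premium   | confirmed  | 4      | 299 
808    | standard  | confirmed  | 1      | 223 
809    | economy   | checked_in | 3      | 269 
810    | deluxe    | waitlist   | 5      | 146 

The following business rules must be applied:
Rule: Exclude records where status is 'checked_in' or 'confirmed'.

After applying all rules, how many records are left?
2

Step 1: Count records to exclude
  - 4 (checked_in) + 4 (confirmed) = 8 records
Step 2: Total records: 10
Step 3: Remaining = 10 - 8 = 2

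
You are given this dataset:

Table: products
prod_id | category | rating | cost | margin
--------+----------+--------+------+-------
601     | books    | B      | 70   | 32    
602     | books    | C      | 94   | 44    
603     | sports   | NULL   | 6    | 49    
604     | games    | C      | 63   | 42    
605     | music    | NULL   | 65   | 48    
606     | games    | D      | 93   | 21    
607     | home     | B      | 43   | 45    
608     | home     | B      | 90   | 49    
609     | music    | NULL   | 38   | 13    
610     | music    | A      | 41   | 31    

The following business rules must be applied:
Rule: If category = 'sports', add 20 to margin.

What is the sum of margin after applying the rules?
394

Step 1: Count records where category = 'sports': 1
Step 2: Total bonus added: 1 × 20 = 20
Step 3: Original sum of margin: 374
Step 4: Final sum = 374 + 20 = 394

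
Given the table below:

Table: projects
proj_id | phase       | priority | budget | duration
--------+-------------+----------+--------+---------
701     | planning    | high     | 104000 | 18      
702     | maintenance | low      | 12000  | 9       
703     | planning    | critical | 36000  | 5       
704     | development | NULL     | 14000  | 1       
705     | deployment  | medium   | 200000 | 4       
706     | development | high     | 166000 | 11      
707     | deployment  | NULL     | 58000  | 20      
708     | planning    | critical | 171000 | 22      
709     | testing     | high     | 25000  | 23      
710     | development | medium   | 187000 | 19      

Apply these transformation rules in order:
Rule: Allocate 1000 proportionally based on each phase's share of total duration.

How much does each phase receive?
deployment: 181.82, development: 234.85, maintenance: 68.18, planning: 340.91, testing: 174.24

Step 1: Calculate total duration = 132
Step 2: Calculate each phase's proportion:
  deployment: 24/132 = 18.18% → 181.82
  development: 31/132 = 23.48% → 234.85
  maintenance: 9/132 = 6.82% → 68.18
  planning: 45/132 = 34.09% → 340.91
  testing: 23/132 = 17.42% → 174.24
Step 3: Verify: sum of allocations ≈ 1000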